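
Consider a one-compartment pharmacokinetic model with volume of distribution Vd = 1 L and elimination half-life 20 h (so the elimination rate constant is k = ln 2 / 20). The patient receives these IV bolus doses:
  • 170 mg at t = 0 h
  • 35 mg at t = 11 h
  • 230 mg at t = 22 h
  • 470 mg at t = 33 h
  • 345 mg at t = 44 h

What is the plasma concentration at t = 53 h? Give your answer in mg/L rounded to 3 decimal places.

601.351 mg/L

k = ln 2 / 20 = 0.03466 per h
Dose 1 (170 mg at t=0 h): 170·exp(−0.03466·53) = 27.084 mg/L
Dose 2 (35 mg at t=11 h): 35·exp(−0.03466·42) = 8.164 mg/L
Dose 3 (230 mg at t=22 h): 230·exp(−0.03466·31) = 78.547 mg/L
Dose 4 (470 mg at t=33 h): 470·exp(−0.03466·20) = 235.000 mg/L
Dose 5 (345 mg at t=44 h): 345·exp(−0.03466·9) = 252.555 mg/L
C(53) = 27.084 + 8.164 + 78.547 + 235.000 + 252.555 = 601.351 mg/L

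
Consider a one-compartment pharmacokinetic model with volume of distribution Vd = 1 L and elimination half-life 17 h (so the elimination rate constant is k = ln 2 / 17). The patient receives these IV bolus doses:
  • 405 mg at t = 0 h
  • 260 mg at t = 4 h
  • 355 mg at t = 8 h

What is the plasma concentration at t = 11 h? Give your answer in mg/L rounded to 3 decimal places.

768.195 mg/L

k = ln 2 / 17 = 0.04077 per h
Dose 1 (405 mg at t=0 h): 405·exp(−0.04077·11) = 258.625 mg/L
Dose 2 (260 mg at t=4 h): 260·exp(−0.04077·7) = 195.443 mg/L
Dose 3 (355 mg at t=8 h): 355·exp(−0.04077·3) = 314.127 mg/L
C(11) = 258.625 + 195.443 + 314.127 = 768.195 mg/L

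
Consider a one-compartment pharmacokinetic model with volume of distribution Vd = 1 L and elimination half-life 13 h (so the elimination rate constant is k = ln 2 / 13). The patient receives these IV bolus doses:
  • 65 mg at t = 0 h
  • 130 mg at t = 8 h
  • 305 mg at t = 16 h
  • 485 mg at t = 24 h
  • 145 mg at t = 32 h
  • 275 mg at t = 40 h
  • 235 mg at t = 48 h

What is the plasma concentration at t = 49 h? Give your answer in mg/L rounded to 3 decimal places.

k = ln 2 / 13 = 0.05332 per h
Dose 1 (65 mg at t=0 h): 65·exp(−0.05332·49) = 4.767 mg/L
Dose 2 (130 mg at t=8 h): 130·exp(−0.05332·41) = 14.606 mg/L
Dose 3 (305 mg at t=16 h): 305·exp(−0.05332·33) = 52.498 mg/L
Dose 4 (485 mg at t=24 h): 485·exp(−0.05332·25) = 127.890 mg/L
Dose 5 (145 mg at t=32 h): 145·exp(−0.05332·17) = 58.575 mg/L
Dose 6 (275 mg at t=40 h): 275·exp(−0.05332·9) = 170.187 mg/L
Dose 7 (235 mg at t=48 h): 235·exp(−0.05332·1) = 222.798 mg/L
C(49) = 4.767 + 14.606 + 52.498 + 127.890 + 58.575 + 170.187 + 222.798 = 651.323 mg/L

651.323 mg/L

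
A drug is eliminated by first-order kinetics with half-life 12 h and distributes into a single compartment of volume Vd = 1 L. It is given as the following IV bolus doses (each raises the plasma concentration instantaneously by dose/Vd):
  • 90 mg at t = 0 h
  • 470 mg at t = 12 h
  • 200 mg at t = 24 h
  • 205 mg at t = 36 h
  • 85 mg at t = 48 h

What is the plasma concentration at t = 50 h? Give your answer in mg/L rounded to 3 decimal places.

k = ln 2 / 12 = 0.05776 per h
Dose 1 (90 mg at t=0 h): 90·exp(−0.05776·50) = 5.011 mg/L
Dose 2 (470 mg at t=12 h): 470·exp(−0.05776·38) = 52.340 mg/L
Dose 3 (200 mg at t=24 h): 200·exp(−0.05776·26) = 44.545 mg/L
Dose 4 (205 mg at t=36 h): 205·exp(−0.05776·14) = 91.317 mg/L
Dose 5 (85 mg at t=48 h): 85·exp(−0.05776·2) = 75.726 mg/L
C(50) = 5.011 + 52.340 + 44.545 + 91.317 + 75.726 = 268.940 mg/L

268.940 mg/L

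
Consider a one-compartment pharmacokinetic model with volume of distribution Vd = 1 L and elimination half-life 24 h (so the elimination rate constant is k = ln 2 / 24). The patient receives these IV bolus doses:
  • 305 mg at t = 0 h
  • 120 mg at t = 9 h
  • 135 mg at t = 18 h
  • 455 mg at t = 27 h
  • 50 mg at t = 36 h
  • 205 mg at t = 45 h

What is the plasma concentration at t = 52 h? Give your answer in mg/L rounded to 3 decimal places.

573.157 mg/L

k = ln 2 / 24 = 0.02888 per h
Dose 1 (305 mg at t=0 h): 305·exp(−0.02888·52) = 67.931 mg/L
Dose 2 (120 mg at t=9 h): 120·exp(−0.02888·43) = 34.661 mg/L
Dose 3 (135 mg at t=18 h): 135·exp(−0.02888·34) = 50.568 mg/L
Dose 4 (455 mg at t=27 h): 455·exp(−0.02888·25) = 221.024 mg/L
Dose 5 (50 mg at t=36 h): 50·exp(−0.02888·16) = 31.498 mg/L
Dose 6 (205 mg at t=45 h): 205·exp(−0.02888·7) = 167.476 mg/L
C(52) = 67.931 + 34.661 + 50.568 + 221.024 + 31.498 + 167.476 = 573.157 mg/L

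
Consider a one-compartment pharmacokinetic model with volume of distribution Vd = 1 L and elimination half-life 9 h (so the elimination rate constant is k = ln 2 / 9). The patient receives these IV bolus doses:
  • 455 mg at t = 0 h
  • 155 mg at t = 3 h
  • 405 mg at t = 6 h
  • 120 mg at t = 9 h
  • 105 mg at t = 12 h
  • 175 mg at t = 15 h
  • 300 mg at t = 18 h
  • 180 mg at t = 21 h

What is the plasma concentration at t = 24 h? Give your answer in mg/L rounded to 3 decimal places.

k = ln 2 / 9 = 0.07702 per h
Dose 1 (455 mg at t=0 h): 455·exp(−0.07702·24) = 71.658 mg/L
Dose 2 (155 mg at t=3 h): 155·exp(−0.07702·21) = 30.756 mg/L
Dose 3 (405 mg at t=6 h): 405·exp(−0.07702·18) = 101.250 mg/L
Dose 4 (120 mg at t=9 h): 120·exp(−0.07702·15) = 37.798 mg/L
Dose 5 (105 mg at t=12 h): 105·exp(−0.07702·12) = 41.669 mg/L
Dose 6 (175 mg at t=15 h): 175·exp(−0.07702·9) = 87.500 mg/L
Dose 7 (300 mg at t=18 h): 300·exp(−0.07702·6) = 188.988 mg/L
Dose 8 (180 mg at t=21 h): 180·exp(−0.07702·3) = 142.866 mg/L
C(24) = 71.658 + 30.756 + 101.250 + 37.798 + 41.669 + 87.500 + 188.988 + 142.866 = 702.485 mg/L

702.485 mg/L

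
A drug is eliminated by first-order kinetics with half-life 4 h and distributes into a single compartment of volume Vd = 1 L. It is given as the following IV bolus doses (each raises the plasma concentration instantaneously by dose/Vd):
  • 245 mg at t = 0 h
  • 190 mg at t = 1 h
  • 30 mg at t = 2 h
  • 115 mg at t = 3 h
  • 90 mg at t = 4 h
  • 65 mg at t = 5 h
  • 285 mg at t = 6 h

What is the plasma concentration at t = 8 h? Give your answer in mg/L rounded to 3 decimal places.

461.870 mg/L

k = ln 2 / 4 = 0.17329 per h
Dose 1 (245 mg at t=0 h): 245·exp(−0.17329·8) = 61.250 mg/L
Dose 2 (190 mg at t=1 h): 190·exp(−0.17329·7) = 56.487 mg/L
Dose 3 (30 mg at t=2 h): 30·exp(−0.17329·6) = 10.607 mg/L
Dose 4 (115 mg at t=3 h): 115·exp(−0.17329·5) = 48.352 mg/L
Dose 5 (90 mg at t=4 h): 90·exp(−0.17329·4) = 45.000 mg/L
Dose 6 (65 mg at t=5 h): 65·exp(−0.17329·3) = 38.649 mg/L
Dose 7 (285 mg at t=6 h): 285·exp(−0.17329·2) = 201.525 mg/L
C(8) = 61.250 + 56.487 + 10.607 + 48.352 + 45.000 + 38.649 + 201.525 = 461.870 mg/L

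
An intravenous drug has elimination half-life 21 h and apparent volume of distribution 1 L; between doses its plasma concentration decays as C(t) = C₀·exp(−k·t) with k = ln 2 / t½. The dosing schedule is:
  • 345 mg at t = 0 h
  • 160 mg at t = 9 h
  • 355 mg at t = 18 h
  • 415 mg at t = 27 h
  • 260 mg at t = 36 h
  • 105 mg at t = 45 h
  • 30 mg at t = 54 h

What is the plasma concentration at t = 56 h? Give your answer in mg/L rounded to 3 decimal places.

584.347 mg/L

k = ln 2 / 21 = 0.03301 per h
Dose 1 (345 mg at t=0 h): 345·exp(−0.03301·56) = 54.334 mg/L
Dose 2 (160 mg at t=9 h): 160·exp(−0.03301·47) = 33.915 mg/L
Dose 3 (355 mg at t=18 h): 355·exp(−0.03301·38) = 101.276 mg/L
Dose 4 (415 mg at t=27 h): 415·exp(−0.03301·29) = 159.346 mg/L
Dose 5 (260 mg at t=36 h): 260·exp(−0.03301·20) = 134.363 mg/L
Dose 6 (105 mg at t=45 h): 105·exp(−0.03301·11) = 73.031 mg/L
Dose 7 (30 mg at t=54 h): 30·exp(−0.03301·2) = 28.084 mg/L
C(56) = 54.334 + 33.915 + 101.276 + 159.346 + 134.363 + 73.031 + 28.084 = 584.347 mg/L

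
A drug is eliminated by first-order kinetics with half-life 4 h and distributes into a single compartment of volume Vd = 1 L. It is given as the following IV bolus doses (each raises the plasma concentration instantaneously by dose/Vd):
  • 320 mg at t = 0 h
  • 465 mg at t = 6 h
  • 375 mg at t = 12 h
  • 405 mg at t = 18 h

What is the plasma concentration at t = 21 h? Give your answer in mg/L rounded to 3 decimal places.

362.619 mg/L

k = ln 2 / 4 = 0.17329 per h
Dose 1 (320 mg at t=0 h): 320·exp(−0.17329·21) = 8.409 mg/L
Dose 2 (465 mg at t=6 h): 465·exp(−0.17329·15) = 34.561 mg/L
Dose 3 (375 mg at t=12 h): 375·exp(−0.17329·9) = 78.834 mg/L
Dose 4 (405 mg at t=18 h): 405·exp(−0.17329·3) = 240.814 mg/L
C(21) = 8.409 + 34.561 + 78.834 + 240.814 = 362.619 mg/L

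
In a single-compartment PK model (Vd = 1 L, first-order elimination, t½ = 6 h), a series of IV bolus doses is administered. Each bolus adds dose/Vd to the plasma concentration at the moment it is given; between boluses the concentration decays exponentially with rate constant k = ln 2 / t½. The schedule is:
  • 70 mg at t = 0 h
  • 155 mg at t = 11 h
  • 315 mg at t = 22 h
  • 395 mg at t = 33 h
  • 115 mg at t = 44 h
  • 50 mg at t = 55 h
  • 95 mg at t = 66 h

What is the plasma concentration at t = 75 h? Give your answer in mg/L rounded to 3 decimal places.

k = ln 2 / 6 = 0.11552 per h
Dose 1 (70 mg at t=0 h): 70·exp(−0.11552·75) = 0.012 mg/L
Dose 2 (155 mg at t=11 h): 155·exp(−0.11552·64) = 0.095 mg/L
Dose 3 (315 mg at t=22 h): 315·exp(−0.11552·53) = 0.691 mg/L
Dose 4 (395 mg at t=33 h): 395·exp(−0.11552·42) = 3.086 mg/L
Dose 5 (115 mg at t=44 h): 115·exp(−0.11552·31) = 3.202 mg/L
Dose 6 (50 mg at t=55 h): 50·exp(−0.11552·20) = 4.961 mg/L
Dose 7 (95 mg at t=66 h): 95·exp(−0.11552·9) = 33.588 mg/L
C(75) = 0.012 + 0.095 + 0.691 + 3.086 + 3.202 + 4.961 + 33.588 = 45.634 mg/L

45.634 mg/L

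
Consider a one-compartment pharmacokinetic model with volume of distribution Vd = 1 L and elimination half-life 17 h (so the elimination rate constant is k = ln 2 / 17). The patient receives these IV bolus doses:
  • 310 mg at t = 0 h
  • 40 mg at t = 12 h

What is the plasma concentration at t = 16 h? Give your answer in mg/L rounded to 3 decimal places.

195.431 mg/L

k = ln 2 / 17 = 0.04077 per h
Dose 1 (310 mg at t=0 h): 310·exp(−0.04077·16) = 161.450 mg/L
Dose 2 (40 mg at t=12 h): 40·exp(−0.04077·4) = 33.980 mg/L
C(16) = 161.450 + 33.980 = 195.431 mg/L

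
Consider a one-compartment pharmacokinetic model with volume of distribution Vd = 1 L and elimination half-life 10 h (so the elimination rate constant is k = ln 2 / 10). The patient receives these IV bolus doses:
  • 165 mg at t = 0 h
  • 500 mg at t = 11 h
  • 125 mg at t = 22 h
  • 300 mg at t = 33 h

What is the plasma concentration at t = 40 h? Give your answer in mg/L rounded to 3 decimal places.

k = ln 2 / 10 = 0.06931 per h
Dose 1 (165 mg at t=0 h): 165·exp(−0.06931·40) = 10.312 mg/L
Dose 2 (500 mg at t=11 h): 500·exp(−0.06931·29) = 66.986 mg/L
Dose 3 (125 mg at t=22 h): 125·exp(−0.06931·18) = 35.897 mg/L
Dose 4 (300 mg at t=33 h): 300·exp(−0.06931·7) = 184.672 mg/L
C(40) = 10.312 + 66.986 + 35.897 + 184.672 = 297.867 mg/L

297.867 mg/L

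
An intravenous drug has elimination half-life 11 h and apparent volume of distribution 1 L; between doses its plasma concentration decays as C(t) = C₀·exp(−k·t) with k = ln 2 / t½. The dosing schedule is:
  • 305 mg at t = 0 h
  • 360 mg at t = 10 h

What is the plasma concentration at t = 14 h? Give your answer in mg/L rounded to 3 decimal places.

406.026 mg/L

k = ln 2 / 11 = 0.06301 per h
Dose 1 (305 mg at t=0 h): 305·exp(−0.06301·14) = 126.232 mg/L
Dose 2 (360 mg at t=10 h): 360·exp(−0.06301·4) = 279.793 mg/L
C(14) = 126.232 + 279.793 = 406.026 mg/L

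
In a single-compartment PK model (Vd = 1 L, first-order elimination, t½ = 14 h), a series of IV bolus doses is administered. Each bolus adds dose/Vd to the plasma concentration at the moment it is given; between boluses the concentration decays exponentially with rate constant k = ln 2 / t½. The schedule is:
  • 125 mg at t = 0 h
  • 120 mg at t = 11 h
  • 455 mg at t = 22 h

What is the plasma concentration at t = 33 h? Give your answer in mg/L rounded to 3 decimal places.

328.704 mg/L

k = ln 2 / 14 = 0.04951 per h
Dose 1 (125 mg at t=0 h): 125·exp(−0.04951·33) = 24.397 mg/L
Dose 2 (120 mg at t=11 h): 120·exp(−0.04951·22) = 40.377 mg/L
Dose 3 (455 mg at t=22 h): 455·exp(−0.04951·11) = 263.929 mg/L
C(33) = 24.397 + 40.377 + 263.929 = 328.704 mg/L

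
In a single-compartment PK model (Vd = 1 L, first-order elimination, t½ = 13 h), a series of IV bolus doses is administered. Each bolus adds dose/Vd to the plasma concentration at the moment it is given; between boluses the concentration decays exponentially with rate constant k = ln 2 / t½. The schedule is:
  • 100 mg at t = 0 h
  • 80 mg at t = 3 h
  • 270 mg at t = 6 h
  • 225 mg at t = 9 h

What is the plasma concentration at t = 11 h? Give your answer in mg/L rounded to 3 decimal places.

516.904 mg/L

k = ln 2 / 13 = 0.05332 per h
Dose 1 (100 mg at t=0 h): 100·exp(−0.05332·11) = 55.627 mg/L
Dose 2 (80 mg at t=3 h): 80·exp(−0.05332·8) = 52.220 mg/L
Dose 3 (270 mg at t=6 h): 270·exp(−0.05332·5) = 206.815 mg/L
Dose 4 (225 mg at t=9 h): 225·exp(−0.05332·2) = 202.241 mg/L
C(11) = 55.627 + 52.220 + 206.815 + 202.241 = 516.904 mg/L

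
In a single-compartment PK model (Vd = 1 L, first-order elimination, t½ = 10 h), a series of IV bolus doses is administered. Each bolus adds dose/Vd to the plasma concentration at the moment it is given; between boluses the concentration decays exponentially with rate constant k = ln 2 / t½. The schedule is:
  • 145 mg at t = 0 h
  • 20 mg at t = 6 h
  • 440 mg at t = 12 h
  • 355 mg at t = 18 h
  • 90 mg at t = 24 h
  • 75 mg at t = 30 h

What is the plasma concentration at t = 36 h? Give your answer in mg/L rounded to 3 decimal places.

288.426 mg/L

k = ln 2 / 10 = 0.06931 per h
Dose 1 (145 mg at t=0 h): 145·exp(−0.06931·36) = 11.958 mg/L
Dose 2 (20 mg at t=6 h): 20·exp(−0.06931·30) = 2.500 mg/L
Dose 3 (440 mg at t=12 h): 440·exp(−0.06931·24) = 83.364 mg/L
Dose 4 (355 mg at t=18 h): 355·exp(−0.06931·18) = 101.947 mg/L
Dose 5 (90 mg at t=24 h): 90·exp(−0.06931·12) = 39.175 mg/L
Dose 6 (75 mg at t=30 h): 75·exp(−0.06931·6) = 49.482 mg/L
C(36) = 11.958 + 2.500 + 83.364 + 101.947 + 39.175 + 49.482 = 288.426 mg/L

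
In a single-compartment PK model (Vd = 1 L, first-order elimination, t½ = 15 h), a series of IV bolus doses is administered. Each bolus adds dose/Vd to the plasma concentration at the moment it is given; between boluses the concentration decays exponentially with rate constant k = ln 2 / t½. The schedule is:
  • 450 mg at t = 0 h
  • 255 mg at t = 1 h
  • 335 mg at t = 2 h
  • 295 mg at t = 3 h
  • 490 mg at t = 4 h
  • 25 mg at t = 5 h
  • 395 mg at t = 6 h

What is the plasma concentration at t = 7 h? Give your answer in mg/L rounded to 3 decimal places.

k = ln 2 / 15 = 0.04621 per h
Dose 1 (450 mg at t=0 h): 450·exp(−0.04621·7) = 325.636 mg/L
Dose 2 (255 mg at t=1 h): 255·exp(−0.04621·6) = 193.254 mg/L
Dose 3 (335 mg at t=2 h): 335·exp(−0.04621·5) = 265.890 mg/L
Dose 4 (295 mg at t=3 h): 295·exp(−0.04621·4) = 245.215 mg/L
Dose 5 (490 mg at t=4 h): 490·exp(−0.04621·3) = 426.570 mg/L
Dose 6 (25 mg at t=5 h): 25·exp(−0.04621·2) = 22.793 mg/L
Dose 7 (395 mg at t=6 h): 395·exp(−0.04621·1) = 377.162 mg/L
C(7) = 325.636 + 193.254 + 265.890 + 245.215 + 426.570 + 22.793 + 377.162 = 1856.520 mg/L

1856.520 mg/L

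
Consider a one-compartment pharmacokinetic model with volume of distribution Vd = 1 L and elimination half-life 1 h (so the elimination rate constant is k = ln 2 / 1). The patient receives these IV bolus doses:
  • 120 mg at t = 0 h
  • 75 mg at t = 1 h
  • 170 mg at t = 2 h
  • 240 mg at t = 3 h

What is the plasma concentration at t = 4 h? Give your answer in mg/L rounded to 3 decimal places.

179.375 mg/L

k = ln 2 / 1 = 0.69315 per h
Dose 1 (120 mg at t=0 h): 120·exp(−0.69315·4) = 7.500 mg/L
Dose 2 (75 mg at t=1 h): 75·exp(−0.69315·3) = 9.375 mg/L
Dose 3 (170 mg at t=2 h): 170·exp(−0.69315·2) = 42.500 mg/L
Dose 4 (240 mg at t=3 h): 240·exp(−0.69315·1) = 120.000 mg/L
C(4) = 7.500 + 9.375 + 42.500 + 120.000 = 179.375 mg/L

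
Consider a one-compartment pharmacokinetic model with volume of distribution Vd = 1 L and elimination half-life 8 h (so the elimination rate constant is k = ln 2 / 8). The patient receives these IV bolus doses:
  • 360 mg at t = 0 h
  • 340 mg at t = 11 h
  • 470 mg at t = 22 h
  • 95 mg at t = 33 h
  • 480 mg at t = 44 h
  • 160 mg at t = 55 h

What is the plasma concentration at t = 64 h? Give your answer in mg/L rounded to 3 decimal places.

k = ln 2 / 8 = 0.08664 per h
Dose 1 (360 mg at t=0 h): 360·exp(−0.08664·64) = 1.406 mg/L
Dose 2 (340 mg at t=11 h): 340·exp(−0.08664·53) = 3.445 mg/L
Dose 3 (470 mg at t=22 h): 470·exp(−0.08664·42) = 12.351 mg/L
Dose 4 (95 mg at t=33 h): 95·exp(−0.08664·31) = 6.475 mg/L
Dose 5 (480 mg at t=44 h): 480·exp(−0.08664·20) = 84.853 mg/L
Dose 6 (160 mg at t=55 h): 160·exp(−0.08664·9) = 73.360 mg/L
C(64) = 1.406 + 3.445 + 12.351 + 6.475 + 84.853 + 73.360 = 181.890 mg/L

181.890 mg/L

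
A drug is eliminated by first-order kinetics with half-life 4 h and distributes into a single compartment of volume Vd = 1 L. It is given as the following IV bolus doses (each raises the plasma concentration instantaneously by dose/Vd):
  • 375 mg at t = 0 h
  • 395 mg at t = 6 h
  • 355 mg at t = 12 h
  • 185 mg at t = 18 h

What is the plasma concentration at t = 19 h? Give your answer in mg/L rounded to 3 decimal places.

316.563 mg/L

k = ln 2 / 4 = 0.17329 per h
Dose 1 (375 mg at t=0 h): 375·exp(−0.17329·19) = 13.936 mg/L
Dose 2 (395 mg at t=6 h): 395·exp(−0.17329·13) = 41.519 mg/L
Dose 3 (355 mg at t=12 h): 355·exp(−0.17329·7) = 105.542 mg/L
Dose 4 (185 mg at t=18 h): 185·exp(−0.17329·1) = 155.566 mg/L
C(19) = 13.936 + 41.519 + 105.542 + 155.566 = 316.563 mg/L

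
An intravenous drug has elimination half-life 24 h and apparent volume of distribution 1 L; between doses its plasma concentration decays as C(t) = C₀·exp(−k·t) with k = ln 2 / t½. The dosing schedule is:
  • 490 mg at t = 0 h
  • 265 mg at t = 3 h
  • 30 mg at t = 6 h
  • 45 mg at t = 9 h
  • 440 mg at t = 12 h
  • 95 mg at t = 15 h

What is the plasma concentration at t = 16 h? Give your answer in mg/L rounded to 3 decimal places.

1034.258 mg/L

k = ln 2 / 24 = 0.02888 per h
Dose 1 (490 mg at t=0 h): 490·exp(−0.02888·16) = 308.681 mg/L
Dose 2 (265 mg at t=3 h): 265·exp(−0.02888·13) = 182.049 mg/L
Dose 3 (30 mg at t=6 h): 30·exp(−0.02888·10) = 22.475 mg/L
Dose 4 (45 mg at t=9 h): 45·exp(−0.02888·7) = 36.763 mg/L
Dose 5 (440 mg at t=12 h): 440·exp(−0.02888·4) = 391.995 mg/L
Dose 6 (95 mg at t=15 h): 95·exp(−0.02888·1) = 92.296 mg/L
C(16) = 308.681 + 182.049 + 22.475 + 36.763 + 391.995 + 92.296 = 1034.258 mg/L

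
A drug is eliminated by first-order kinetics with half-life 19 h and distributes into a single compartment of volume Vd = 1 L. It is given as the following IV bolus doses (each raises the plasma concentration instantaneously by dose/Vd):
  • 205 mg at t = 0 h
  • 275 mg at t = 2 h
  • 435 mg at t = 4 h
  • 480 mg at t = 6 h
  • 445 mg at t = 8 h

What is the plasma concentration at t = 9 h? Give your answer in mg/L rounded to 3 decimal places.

k = ln 2 / 19 = 0.03648 per h
Dose 1 (205 mg at t=0 h): 205·exp(−0.03648·9) = 147.625 mg/L
Dose 2 (275 mg at t=2 h): 275·exp(−0.03648·7) = 213.023 mg/L
Dose 3 (435 mg at t=4 h): 435·exp(−0.03648·5) = 362.469 mg/L
Dose 4 (480 mg at t=6 h): 480·exp(−0.03648·3) = 430.239 mg/L
Dose 5 (445 mg at t=8 h): 445·exp(−0.03648·1) = 429.058 mg/L
C(9) = 147.625 + 213.023 + 362.469 + 430.239 + 429.058 = 1582.415 mg/L

1582.415 mg/L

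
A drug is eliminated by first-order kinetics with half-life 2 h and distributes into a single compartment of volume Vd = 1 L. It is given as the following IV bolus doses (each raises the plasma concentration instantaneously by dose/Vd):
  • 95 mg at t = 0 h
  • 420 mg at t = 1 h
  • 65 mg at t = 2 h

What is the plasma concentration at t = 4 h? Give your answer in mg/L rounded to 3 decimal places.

k = ln 2 / 2 = 0.34657 per h
Dose 1 (95 mg at t=0 h): 95·exp(−0.34657·4) = 23.750 mg/L
Dose 2 (420 mg at t=1 h): 420·exp(−0.34657·3) = 148.492 mg/L
Dose 3 (65 mg at t=2 h): 65·exp(−0.34657·2) = 32.500 mg/L
C(4) = 23.750 + 148.492 + 32.500 = 204.742 mg/L

204.742 mg/L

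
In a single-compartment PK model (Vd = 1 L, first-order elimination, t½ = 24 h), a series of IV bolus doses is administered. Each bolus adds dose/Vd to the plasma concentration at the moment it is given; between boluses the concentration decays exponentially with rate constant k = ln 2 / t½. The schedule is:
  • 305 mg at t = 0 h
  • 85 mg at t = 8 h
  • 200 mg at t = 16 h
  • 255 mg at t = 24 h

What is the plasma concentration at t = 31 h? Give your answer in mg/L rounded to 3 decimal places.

k = ln 2 / 24 = 0.02888 per h
Dose 1 (305 mg at t=0 h): 305·exp(−0.02888·31) = 124.586 mg/L
Dose 2 (85 mg at t=8 h): 85·exp(−0.02888·23) = 43.745 mg/L
Dose 3 (200 mg at t=16 h): 200·exp(−0.02888·15) = 129.684 mg/L
Dose 4 (255 mg at t=24 h): 255·exp(−0.02888·7) = 208.324 mg/L
C(31) = 124.586 + 43.745 + 129.684 + 208.324 = 506.340 mg/L

506.340 mg/L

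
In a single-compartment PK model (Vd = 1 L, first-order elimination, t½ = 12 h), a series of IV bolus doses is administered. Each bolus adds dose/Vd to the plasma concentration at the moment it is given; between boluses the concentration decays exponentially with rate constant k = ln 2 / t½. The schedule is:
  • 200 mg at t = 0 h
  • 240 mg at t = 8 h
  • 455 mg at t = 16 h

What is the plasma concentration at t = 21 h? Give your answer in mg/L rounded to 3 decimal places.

k = ln 2 / 12 = 0.05776 per h
Dose 1 (200 mg at t=0 h): 200·exp(−0.05776·21) = 59.460 mg/L
Dose 2 (240 mg at t=8 h): 240·exp(−0.05776·13) = 113.265 mg/L
Dose 3 (455 mg at t=16 h): 455·exp(−0.05776·5) = 340.865 mg/L
C(21) = 59.460 + 113.265 + 340.865 = 513.590 mg/L

513.590 mg/L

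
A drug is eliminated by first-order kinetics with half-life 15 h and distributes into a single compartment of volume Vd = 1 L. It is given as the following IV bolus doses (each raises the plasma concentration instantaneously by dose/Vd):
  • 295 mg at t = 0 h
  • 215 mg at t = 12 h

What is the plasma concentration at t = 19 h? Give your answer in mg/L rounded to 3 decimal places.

k = ln 2 / 15 = 0.04621 per h
Dose 1 (295 mg at t=0 h): 295·exp(−0.04621·19) = 122.608 mg/L
Dose 2 (215 mg at t=12 h): 215·exp(−0.04621·7) = 155.581 mg/L
C(19) = 122.608 + 155.581 = 278.189 mg/L

278.189 mg/L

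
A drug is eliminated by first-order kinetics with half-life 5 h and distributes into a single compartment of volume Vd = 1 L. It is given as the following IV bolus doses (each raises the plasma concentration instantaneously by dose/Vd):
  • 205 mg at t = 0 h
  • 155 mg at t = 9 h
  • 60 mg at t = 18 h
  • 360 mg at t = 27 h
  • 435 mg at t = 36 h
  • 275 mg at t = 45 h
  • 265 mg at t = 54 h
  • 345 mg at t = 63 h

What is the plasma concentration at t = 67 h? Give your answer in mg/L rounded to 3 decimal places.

k = ln 2 / 5 = 0.13863 per h
Dose 1 (205 mg at t=0 h): 205·exp(−0.13863·67) = 0.019 mg/L
Dose 2 (155 mg at t=9 h): 155·exp(−0.13863·58) = 0.050 mg/L
Dose 3 (60 mg at t=18 h): 60·exp(−0.13863·49) = 0.067 mg/L
Dose 4 (360 mg at t=27 h): 360·exp(−0.13863·40) = 1.406 mg/L
Dose 5 (435 mg at t=36 h): 435·exp(−0.13863·31) = 5.917 mg/L
Dose 6 (275 mg at t=45 h): 275·exp(−0.13863·22) = 13.026 mg/L
Dose 7 (265 mg at t=54 h): 265·exp(−0.13863·13) = 43.709 mg/L
Dose 8 (345 mg at t=63 h): 345·exp(−0.13863·4) = 198.150 mg/L
C(67) = 0.019 + 0.050 + 0.067 + 1.406 + 5.917 + 13.026 + 43.709 + 198.150 = 262.344 mg/L

262.344 mg/L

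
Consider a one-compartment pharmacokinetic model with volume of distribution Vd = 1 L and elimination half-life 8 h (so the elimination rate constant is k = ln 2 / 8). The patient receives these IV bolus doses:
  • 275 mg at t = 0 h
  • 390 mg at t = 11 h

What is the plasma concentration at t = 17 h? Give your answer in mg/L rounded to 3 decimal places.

k = ln 2 / 8 = 0.08664 per h
Dose 1 (275 mg at t=0 h): 275·exp(−0.08664·17) = 63.044 mg/L
Dose 2 (390 mg at t=11 h): 390·exp(−0.08664·6) = 231.895 mg/L
C(17) = 63.044 + 231.895 = 294.939 mg/L

294.939 mg/L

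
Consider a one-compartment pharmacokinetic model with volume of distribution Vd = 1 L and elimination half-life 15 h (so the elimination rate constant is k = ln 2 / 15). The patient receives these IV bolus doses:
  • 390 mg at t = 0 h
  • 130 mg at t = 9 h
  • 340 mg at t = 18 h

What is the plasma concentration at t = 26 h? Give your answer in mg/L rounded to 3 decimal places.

k = ln 2 / 15 = 0.04621 per h
Dose 1 (390 mg at t=0 h): 390·exp(−0.04621·26) = 117.295 mg/L
Dose 2 (130 mg at t=9 h): 130·exp(−0.04621·17) = 59.262 mg/L
Dose 3 (340 mg at t=18 h): 340·exp(−0.04621·8) = 234.925 mg/L
C(26) = 117.295 + 59.262 + 234.925 = 411.482 mg/L

411.482 mg/L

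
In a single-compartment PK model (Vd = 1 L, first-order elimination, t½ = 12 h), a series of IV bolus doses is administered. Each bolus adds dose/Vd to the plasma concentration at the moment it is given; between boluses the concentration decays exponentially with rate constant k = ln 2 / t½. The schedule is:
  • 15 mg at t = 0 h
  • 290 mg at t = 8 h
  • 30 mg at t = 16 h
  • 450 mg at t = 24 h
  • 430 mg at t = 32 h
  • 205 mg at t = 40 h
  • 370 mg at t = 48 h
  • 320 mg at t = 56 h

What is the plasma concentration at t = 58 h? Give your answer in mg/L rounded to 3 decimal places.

743.457 mg/L

k = ln 2 / 12 = 0.05776 per h
Dose 1 (15 mg at t=0 h): 15·exp(−0.05776·58) = 0.526 mg/L
Dose 2 (290 mg at t=8 h): 290·exp(−0.05776·50) = 16.148 mg/L
Dose 3 (30 mg at t=16 h): 30·exp(−0.05776·42) = 2.652 mg/L
Dose 4 (450 mg at t=24 h): 450·exp(−0.05776·34) = 63.138 mg/L
Dose 5 (430 mg at t=32 h): 430·exp(−0.05776·26) = 95.772 mg/L
Dose 6 (205 mg at t=40 h): 205·exp(−0.05776·18) = 72.478 mg/L
Dose 7 (370 mg at t=48 h): 370·exp(−0.05776·10) = 207.655 mg/L
Dose 8 (320 mg at t=56 h): 320·exp(−0.05776·2) = 285.088 mg/L
C(58) = 0.526 + 16.148 + 2.652 + 63.138 + 95.772 + 72.478 + 207.655 + 285.088 = 743.457 mg/L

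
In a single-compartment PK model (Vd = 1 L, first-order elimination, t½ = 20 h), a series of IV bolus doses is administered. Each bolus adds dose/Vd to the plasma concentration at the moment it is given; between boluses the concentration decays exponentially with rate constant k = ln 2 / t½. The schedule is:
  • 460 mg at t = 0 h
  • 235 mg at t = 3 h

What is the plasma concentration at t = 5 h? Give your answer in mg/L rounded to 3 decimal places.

606.075 mg/L

k = ln 2 / 20 = 0.03466 per h
Dose 1 (460 mg at t=0 h): 460·exp(−0.03466·5) = 386.812 mg/L
Dose 2 (235 mg at t=3 h): 235·exp(−0.03466·2) = 219.263 mg/L
C(5) = 386.812 + 219.263 = 606.075 mg/L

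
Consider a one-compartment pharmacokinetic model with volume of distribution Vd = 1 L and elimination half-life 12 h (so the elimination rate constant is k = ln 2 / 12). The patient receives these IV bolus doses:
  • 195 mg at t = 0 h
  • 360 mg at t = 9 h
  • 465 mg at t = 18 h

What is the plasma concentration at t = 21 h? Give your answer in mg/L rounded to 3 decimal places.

628.991 mg/L

k = ln 2 / 12 = 0.05776 per h
Dose 1 (195 mg at t=0 h): 195·exp(−0.05776·21) = 57.974 mg/L
Dose 2 (360 mg at t=9 h): 360·exp(−0.05776·12) = 180.000 mg/L
Dose 3 (465 mg at t=18 h): 465·exp(−0.05776·3) = 391.017 mg/L
C(21) = 57.974 + 180.000 + 391.017 = 628.991 mg/L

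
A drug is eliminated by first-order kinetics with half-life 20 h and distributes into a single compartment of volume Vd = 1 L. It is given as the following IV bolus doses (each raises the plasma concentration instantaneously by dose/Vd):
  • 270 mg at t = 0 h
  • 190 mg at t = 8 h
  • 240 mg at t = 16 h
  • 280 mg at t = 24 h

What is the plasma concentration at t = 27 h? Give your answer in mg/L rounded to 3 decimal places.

620.544 mg/L

k = ln 2 / 20 = 0.03466 per h
Dose 1 (270 mg at t=0 h): 270·exp(−0.03466·27) = 105.919 mg/L
Dose 2 (190 mg at t=8 h): 190·exp(−0.03466·19) = 98.350 mg/L
Dose 3 (240 mg at t=16 h): 240·exp(−0.03466·11) = 163.925 mg/L
Dose 4 (280 mg at t=24 h): 280·exp(−0.03466·3) = 252.350 mg/L
C(27) = 105.919 + 98.350 + 163.925 + 252.350 = 620.544 mg/L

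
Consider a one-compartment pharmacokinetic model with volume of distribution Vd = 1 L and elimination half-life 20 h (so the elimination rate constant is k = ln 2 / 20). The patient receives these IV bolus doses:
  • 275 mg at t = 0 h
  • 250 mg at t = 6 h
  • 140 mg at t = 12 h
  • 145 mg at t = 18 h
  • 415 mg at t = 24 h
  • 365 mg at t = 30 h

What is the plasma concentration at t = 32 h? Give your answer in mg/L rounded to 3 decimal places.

1006.574 mg/L

k = ln 2 / 20 = 0.03466 per h
Dose 1 (275 mg at t=0 h): 275·exp(−0.03466·32) = 90.716 mg/L
Dose 2 (250 mg at t=6 h): 250·exp(−0.03466·26) = 101.532 mg/L
Dose 3 (140 mg at t=12 h): 140·exp(−0.03466·20) = 70.000 mg/L
Dose 4 (145 mg at t=18 h): 145·exp(−0.03466·14) = 89.258 mg/L
Dose 5 (415 mg at t=24 h): 415·exp(−0.03466·8) = 314.511 mg/L
Dose 6 (365 mg at t=30 h): 365·exp(−0.03466·2) = 340.557 mg/L
C(32) = 90.716 + 101.532 + 70.000 + 89.258 + 314.511 + 340.557 = 1006.574 mg/L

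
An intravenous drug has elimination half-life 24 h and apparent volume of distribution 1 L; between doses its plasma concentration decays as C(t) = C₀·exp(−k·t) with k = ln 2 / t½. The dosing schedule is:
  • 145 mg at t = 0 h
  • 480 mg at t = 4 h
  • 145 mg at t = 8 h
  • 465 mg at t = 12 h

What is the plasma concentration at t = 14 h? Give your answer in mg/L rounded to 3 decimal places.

1017.201 mg/L

k = ln 2 / 24 = 0.02888 per h
Dose 1 (145 mg at t=0 h): 145·exp(−0.02888·14) = 96.776 mg/L
Dose 2 (480 mg at t=4 h): 480·exp(−0.02888·10) = 359.594 mg/L
Dose 3 (145 mg at t=8 h): 145·exp(−0.02888·6) = 121.930 mg/L
Dose 4 (465 mg at t=12 h): 465·exp(−0.02888·2) = 438.902 mg/L
C(14) = 96.776 + 359.594 + 121.930 + 438.902 = 1017.201 mg/L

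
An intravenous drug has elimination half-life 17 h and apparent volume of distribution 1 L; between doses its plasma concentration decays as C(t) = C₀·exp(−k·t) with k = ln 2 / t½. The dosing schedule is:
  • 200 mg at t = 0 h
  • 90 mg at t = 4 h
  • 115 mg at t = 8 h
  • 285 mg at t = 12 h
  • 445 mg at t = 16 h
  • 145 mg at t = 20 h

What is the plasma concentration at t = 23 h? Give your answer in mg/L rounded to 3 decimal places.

k = ln 2 / 17 = 0.04077 per h
Dose 1 (200 mg at t=0 h): 200·exp(−0.04077·23) = 78.299 mg/L
Dose 2 (90 mg at t=4 h): 90·exp(−0.04077·19) = 41.476 mg/L
Dose 3 (115 mg at t=8 h): 115·exp(−0.04077·15) = 62.385 mg/L
Dose 4 (285 mg at t=12 h): 285·exp(−0.04077·11) = 181.996 mg/L
Dose 5 (445 mg at t=16 h): 445·exp(−0.04077·7) = 334.508 mg/L
Dose 6 (145 mg at t=20 h): 145·exp(−0.04077·3) = 128.305 mg/L
C(23) = 78.299 + 41.476 + 62.385 + 181.996 + 334.508 + 128.305 = 826.969 mg/L

826.969 mg/L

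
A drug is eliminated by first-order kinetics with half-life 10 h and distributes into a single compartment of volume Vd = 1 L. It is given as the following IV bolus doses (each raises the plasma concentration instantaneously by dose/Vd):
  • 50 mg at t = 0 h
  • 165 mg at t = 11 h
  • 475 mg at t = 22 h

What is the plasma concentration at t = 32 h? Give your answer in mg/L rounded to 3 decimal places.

k = ln 2 / 10 = 0.06931 per h
Dose 1 (50 mg at t=0 h): 50·exp(−0.06931·32) = 5.441 mg/L
Dose 2 (165 mg at t=11 h): 165·exp(−0.06931·21) = 38.488 mg/L
Dose 3 (475 mg at t=22 h): 475·exp(−0.06931·10) = 237.500 mg/L
C(32) = 5.441 + 38.488 + 237.500 = 281.429 mg/L

281.429 mg/L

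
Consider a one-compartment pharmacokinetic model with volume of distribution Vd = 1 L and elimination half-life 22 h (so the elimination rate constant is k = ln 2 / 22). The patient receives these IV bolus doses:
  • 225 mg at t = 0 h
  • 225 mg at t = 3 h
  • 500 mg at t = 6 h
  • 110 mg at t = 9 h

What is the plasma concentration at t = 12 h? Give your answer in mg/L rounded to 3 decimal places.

837.567 mg/L

k = ln 2 / 22 = 0.03151 per h
Dose 1 (225 mg at t=0 h): 225·exp(−0.03151·12) = 154.164 mg/L
Dose 2 (225 mg at t=3 h): 225·exp(−0.03151·9) = 169.447 mg/L
Dose 3 (500 mg at t=6 h): 500·exp(−0.03151·6) = 413.877 mg/L
Dose 4 (110 mg at t=9 h): 110·exp(−0.03151·3) = 100.079 mg/L
C(12) = 154.164 + 169.447 + 413.877 + 100.079 = 837.567 mg/L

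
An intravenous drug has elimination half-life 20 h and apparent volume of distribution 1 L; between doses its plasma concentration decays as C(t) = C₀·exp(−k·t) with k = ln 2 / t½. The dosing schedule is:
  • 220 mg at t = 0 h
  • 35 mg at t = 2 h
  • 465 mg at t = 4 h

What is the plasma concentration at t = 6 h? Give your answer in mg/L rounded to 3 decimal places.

643.025 mg/L

k = ln 2 / 20 = 0.03466 per h
Dose 1 (220 mg at t=0 h): 220·exp(−0.03466·6) = 178.696 mg/L
Dose 2 (35 mg at t=2 h): 35·exp(−0.03466·4) = 30.469 mg/L
Dose 3 (465 mg at t=4 h): 465·exp(−0.03466·2) = 433.860 mg/L
C(6) = 178.696 + 30.469 + 433.860 = 643.025 mg/L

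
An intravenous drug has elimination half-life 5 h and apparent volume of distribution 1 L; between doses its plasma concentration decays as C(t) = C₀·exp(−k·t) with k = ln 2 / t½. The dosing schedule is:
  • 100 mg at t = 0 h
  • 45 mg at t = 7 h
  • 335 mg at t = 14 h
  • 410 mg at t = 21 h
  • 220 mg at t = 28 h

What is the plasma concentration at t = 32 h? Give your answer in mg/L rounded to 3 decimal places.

k = ln 2 / 5 = 0.13863 per h
Dose 1 (100 mg at t=0 h): 100·exp(−0.13863·32) = 1.184 mg/L
Dose 2 (45 mg at t=7 h): 45·exp(−0.13863·25) = 1.406 mg/L
Dose 3 (335 mg at t=14 h): 335·exp(−0.13863·18) = 27.627 mg/L
Dose 4 (410 mg at t=21 h): 410·exp(−0.13863·11) = 89.231 mg/L
Dose 5 (220 mg at t=28 h): 220·exp(−0.13863·4) = 126.357 mg/L
C(32) = 1.184 + 1.406 + 27.627 + 89.231 + 126.357 = 245.806 mg/L

245.806 mg/L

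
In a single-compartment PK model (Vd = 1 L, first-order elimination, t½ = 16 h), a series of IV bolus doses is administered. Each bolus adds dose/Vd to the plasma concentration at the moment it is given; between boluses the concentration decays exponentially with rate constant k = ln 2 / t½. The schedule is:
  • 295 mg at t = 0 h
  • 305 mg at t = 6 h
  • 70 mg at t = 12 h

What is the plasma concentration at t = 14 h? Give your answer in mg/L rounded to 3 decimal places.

k = ln 2 / 16 = 0.04332 per h
Dose 1 (295 mg at t=0 h): 295·exp(−0.04332·14) = 160.850 mg/L
Dose 2 (305 mg at t=6 h): 305·exp(−0.04332·8) = 215.668 mg/L
Dose 3 (70 mg at t=12 h): 70·exp(−0.04332·2) = 64.190 mg/L
C(14) = 160.850 + 215.668 + 64.190 = 440.708 mg/L

440.708 mg/L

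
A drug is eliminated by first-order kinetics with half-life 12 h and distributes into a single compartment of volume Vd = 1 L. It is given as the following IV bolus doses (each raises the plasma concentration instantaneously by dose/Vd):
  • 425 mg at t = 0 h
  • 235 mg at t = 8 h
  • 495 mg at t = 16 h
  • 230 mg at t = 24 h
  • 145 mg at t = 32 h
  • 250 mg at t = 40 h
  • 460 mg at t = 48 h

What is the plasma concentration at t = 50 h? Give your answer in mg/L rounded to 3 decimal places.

k = ln 2 / 12 = 0.05776 per h
Dose 1 (425 mg at t=0 h): 425·exp(−0.05776·50) = 23.664 mg/L
Dose 2 (235 mg at t=8 h): 235·exp(−0.05776·42) = 20.771 mg/L
Dose 3 (495 mg at t=16 h): 495·exp(−0.05776·34) = 69.452 mg/L
Dose 4 (230 mg at t=24 h): 230·exp(−0.05776·26) = 51.227 mg/L
Dose 5 (145 mg at t=32 h): 145·exp(−0.05776·18) = 51.265 mg/L
Dose 6 (250 mg at t=40 h): 250·exp(−0.05776·10) = 140.308 mg/L
Dose 7 (460 mg at t=48 h): 460·exp(−0.05776·2) = 409.813 mg/L
C(50) = 23.664 + 20.771 + 69.452 + 51.227 + 51.265 + 140.308 + 409.813 = 766.501 mg/L

766.501 mg/L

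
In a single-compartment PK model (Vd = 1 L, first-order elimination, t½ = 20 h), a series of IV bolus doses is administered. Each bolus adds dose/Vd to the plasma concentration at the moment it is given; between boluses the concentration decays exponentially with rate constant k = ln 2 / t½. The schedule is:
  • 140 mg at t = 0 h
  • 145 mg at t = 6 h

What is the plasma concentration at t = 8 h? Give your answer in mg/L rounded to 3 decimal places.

241.390 mg/L

k = ln 2 / 20 = 0.03466 per h
Dose 1 (140 mg at t=0 h): 140·exp(−0.03466·8) = 106.100 mg/L
Dose 2 (145 mg at t=6 h): 145·exp(−0.03466·2) = 135.290 mg/L
C(8) = 106.100 + 135.290 = 241.390 mg/L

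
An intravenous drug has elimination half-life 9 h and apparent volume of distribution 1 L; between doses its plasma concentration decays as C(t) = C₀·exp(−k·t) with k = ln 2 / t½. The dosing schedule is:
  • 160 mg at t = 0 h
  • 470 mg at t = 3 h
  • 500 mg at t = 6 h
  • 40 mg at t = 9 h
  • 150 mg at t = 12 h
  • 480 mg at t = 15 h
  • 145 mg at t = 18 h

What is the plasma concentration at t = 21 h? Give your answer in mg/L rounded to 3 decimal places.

k = ln 2 / 9 = 0.07702 per h
Dose 1 (160 mg at t=0 h): 160·exp(−0.07702·21) = 31.748 mg/L
Dose 2 (470 mg at t=3 h): 470·exp(−0.07702·18) = 117.500 mg/L
Dose 3 (500 mg at t=6 h): 500·exp(−0.07702·15) = 157.490 mg/L
Dose 4 (40 mg at t=9 h): 40·exp(−0.07702·12) = 15.874 mg/L
Dose 5 (150 mg at t=12 h): 150·exp(−0.07702·9) = 75.000 mg/L
Dose 6 (480 mg at t=15 h): 480·exp(−0.07702·6) = 302.381 mg/L
Dose 7 (145 mg at t=18 h): 145·exp(−0.07702·3) = 115.087 mg/L
C(21) = 31.748 + 117.500 + 157.490 + 15.874 + 75.000 + 302.381 + 115.087 = 815.080 mg/L

815.080 mg/L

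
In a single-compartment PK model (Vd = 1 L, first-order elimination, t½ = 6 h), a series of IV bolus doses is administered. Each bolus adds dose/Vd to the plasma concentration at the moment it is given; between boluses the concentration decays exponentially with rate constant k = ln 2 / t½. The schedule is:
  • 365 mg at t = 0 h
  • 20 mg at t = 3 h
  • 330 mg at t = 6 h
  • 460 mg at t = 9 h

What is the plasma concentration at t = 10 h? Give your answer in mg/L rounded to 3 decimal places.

741.577 mg/L

k = ln 2 / 6 = 0.11552 per h
Dose 1 (365 mg at t=0 h): 365·exp(−0.11552·10) = 114.968 mg/L
Dose 2 (20 mg at t=3 h): 20·exp(−0.11552·7) = 8.909 mg/L
Dose 3 (330 mg at t=6 h): 330·exp(−0.11552·4) = 207.887 mg/L
Dose 4 (460 mg at t=9 h): 460·exp(−0.11552·1) = 409.813 mg/L
C(10) = 114.968 + 8.909 + 207.887 + 409.813 = 741.577 mg/L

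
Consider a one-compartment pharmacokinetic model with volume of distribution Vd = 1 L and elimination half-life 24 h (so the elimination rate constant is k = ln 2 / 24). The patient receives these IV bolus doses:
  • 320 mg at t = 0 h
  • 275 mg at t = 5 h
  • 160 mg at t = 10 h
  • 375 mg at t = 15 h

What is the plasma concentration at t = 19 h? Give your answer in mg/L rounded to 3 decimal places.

k = ln 2 / 24 = 0.02888 per h
Dose 1 (320 mg at t=0 h): 320·exp(−0.02888·19) = 184.856 mg/L
Dose 2 (275 mg at t=5 h): 275·exp(−0.02888·14) = 183.540 mg/L
Dose 3 (160 mg at t=10 h): 160·exp(−0.02888·9) = 123.377 mg/L
Dose 4 (375 mg at t=15 h): 375·exp(−0.02888·4) = 334.087 mg/L
C(19) = 184.856 + 183.540 + 123.377 + 334.087 = 825.861 mg/L

825.861 mg/L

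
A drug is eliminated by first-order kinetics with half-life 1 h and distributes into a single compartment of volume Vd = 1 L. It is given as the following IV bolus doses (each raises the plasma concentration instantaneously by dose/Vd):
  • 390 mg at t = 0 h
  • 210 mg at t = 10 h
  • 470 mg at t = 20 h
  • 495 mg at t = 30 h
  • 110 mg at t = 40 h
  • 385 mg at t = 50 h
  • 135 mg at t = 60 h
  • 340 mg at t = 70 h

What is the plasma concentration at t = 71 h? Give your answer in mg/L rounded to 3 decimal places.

170.066 mg/L

k = ln 2 / 1 = 0.69315 per h
Dose 1 (390 mg at t=0 h): 390·exp(−0.69315·71) = 0.000 mg/L
Dose 2 (210 mg at t=10 h): 210·exp(−0.69315·61) = 0.000 mg/L
Dose 3 (470 mg at t=20 h): 470·exp(−0.69315·51) = 0.000 mg/L
Dose 4 (495 mg at t=30 h): 495·exp(−0.69315·41) = 0.000 mg/L
Dose 5 (110 mg at t=40 h): 110·exp(−0.69315·31) = 0.000 mg/L
Dose 6 (385 mg at t=50 h): 385·exp(−0.69315·21) = 0.000 mg/L
Dose 7 (135 mg at t=60 h): 135·exp(−0.69315·11) = 0.066 mg/L
Dose 8 (340 mg at t=70 h): 340·exp(−0.69315·1) = 170.000 mg/L
C(71) = 0.000 + 0.000 + 0.000 + 0.000 + 0.000 + 0.000 + 0.066 + 170.000 = 170.066 mg/L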